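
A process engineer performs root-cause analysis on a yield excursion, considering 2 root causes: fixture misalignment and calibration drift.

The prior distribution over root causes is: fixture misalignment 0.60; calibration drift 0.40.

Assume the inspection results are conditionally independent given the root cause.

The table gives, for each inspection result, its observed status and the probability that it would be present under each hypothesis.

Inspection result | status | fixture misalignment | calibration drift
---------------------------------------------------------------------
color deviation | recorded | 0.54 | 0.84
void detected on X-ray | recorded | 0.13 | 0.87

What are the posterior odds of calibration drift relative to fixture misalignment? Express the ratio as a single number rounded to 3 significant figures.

Unnormalized posterior weight (prior times the inspection result likelihoods) for each of the two hypotheses:
  calibration drift: 0.40 × 0.84 × 0.87 = 0.29232
  fixture misalignment: 0.60 × 0.54 × 0.13 = 0.04212
Posterior odds = 0.29232 / 0.04212 ≈ 6.94.

6.94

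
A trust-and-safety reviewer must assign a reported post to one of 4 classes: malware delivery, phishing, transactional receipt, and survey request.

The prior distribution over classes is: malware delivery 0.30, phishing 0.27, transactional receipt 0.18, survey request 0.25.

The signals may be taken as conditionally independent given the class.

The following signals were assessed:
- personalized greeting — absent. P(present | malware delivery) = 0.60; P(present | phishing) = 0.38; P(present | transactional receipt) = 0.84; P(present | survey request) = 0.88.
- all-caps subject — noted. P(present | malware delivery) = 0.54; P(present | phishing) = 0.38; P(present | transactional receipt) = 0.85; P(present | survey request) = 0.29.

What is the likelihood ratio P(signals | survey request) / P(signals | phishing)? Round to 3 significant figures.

0.148

The Bayes factor is the ratio of the joint likelihoods of the signal pattern under the two hypotheses (using 1 − P(present | H) for each absent signal).
  survey request: (1 − 0.88) × 0.29 = 0.0348
  phishing: (1 − 0.38) × 0.38 = 0.2356
Bayes factor = 0.0348 / 0.2356 ≈ 0.148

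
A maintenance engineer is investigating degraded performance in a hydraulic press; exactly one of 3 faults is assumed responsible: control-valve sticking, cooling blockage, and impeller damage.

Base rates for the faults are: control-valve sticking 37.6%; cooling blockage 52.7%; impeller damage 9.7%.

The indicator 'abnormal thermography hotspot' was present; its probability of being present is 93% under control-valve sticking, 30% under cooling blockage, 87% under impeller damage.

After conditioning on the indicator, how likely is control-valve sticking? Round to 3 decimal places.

0.591

For each hypothesis, the unnormalized posterior weight is prior × likelihood:
  control-valve sticking: 0.376 × 0.93 = 0.34968
  cooling blockage: 0.527 × 0.30 = 0.1581
  impeller damage: 0.097 × 0.87 = 0.08439
Marginal likelihood of the evidence = 0.59217.
P(control-valve sticking | evidence) = 0.34968 / 0.59217 ≈ 0.591.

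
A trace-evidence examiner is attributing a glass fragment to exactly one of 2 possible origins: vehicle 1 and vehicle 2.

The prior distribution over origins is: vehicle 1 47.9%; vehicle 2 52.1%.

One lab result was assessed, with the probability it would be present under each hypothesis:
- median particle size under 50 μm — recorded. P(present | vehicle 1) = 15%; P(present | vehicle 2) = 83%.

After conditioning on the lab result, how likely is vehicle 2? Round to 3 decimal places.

0.858

Multiply each prior by the likelihood of the lab result:
  vehicle 1: 0.479 × 0.15 = 0.07185
  vehicle 2: 0.521 × 0.83 = 0.43243
The unnormalized weights sum to 0.50428.
P(vehicle 2 | evidence) = 0.43243 / 0.50428 ≈ 0.858.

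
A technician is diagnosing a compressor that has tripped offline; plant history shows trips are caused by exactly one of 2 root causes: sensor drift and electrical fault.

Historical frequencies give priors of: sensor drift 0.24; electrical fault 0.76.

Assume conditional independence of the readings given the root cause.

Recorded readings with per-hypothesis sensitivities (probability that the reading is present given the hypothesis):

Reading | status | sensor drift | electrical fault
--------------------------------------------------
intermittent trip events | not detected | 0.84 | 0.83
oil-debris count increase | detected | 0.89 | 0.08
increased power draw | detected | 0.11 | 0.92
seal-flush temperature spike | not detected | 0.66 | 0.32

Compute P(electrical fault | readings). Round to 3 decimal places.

0.835

Multiply each prior by the joint likelihood of the reading pattern (using 1 − P(present | H) for each absent reading):
  sensor drift: 0.24 × (1 − 0.84) × 0.89 × 0.11 × (1 − 0.66) = 0.0012782
  electrical fault: 0.76 × (1 − 0.83) × 0.08 × 0.92 × (1 − 0.32) = 0.0064662
Normalizing constant Z = 0.0012782 + 0.0064662 = 0.0077444.
P(electrical fault | evidence) = 0.0064662 / 0.0077444 ≈ 0.835.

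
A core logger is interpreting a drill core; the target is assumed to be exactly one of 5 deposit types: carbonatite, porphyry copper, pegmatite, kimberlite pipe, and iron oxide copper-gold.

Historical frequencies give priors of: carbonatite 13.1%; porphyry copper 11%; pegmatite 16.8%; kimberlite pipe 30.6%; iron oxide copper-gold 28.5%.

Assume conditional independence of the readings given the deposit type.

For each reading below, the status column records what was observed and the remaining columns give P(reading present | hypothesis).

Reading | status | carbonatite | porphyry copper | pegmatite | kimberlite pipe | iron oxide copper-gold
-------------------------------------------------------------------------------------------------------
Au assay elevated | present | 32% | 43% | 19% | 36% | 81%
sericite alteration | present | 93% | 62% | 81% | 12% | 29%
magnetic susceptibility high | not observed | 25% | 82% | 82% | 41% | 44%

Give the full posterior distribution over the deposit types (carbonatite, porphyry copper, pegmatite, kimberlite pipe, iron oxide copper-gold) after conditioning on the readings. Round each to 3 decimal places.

0.346, 0.062, 0.055, 0.092, 0.444

Multiply each prior by the joint likelihood of the reading pattern (using 1 − P(present | H) for each absent reading):
  carbonatite: 0.131 × 0.32 × 0.93 × (1 − 0.25) = 0.029239
  porphyry copper: 0.110 × 0.43 × 0.62 × (1 − 0.82) = 0.0052787
  pegmatite: 0.168 × 0.19 × 0.81 × (1 − 0.82) = 0.0046539
  kimberlite pipe: 0.306 × 0.36 × 0.12 × (1 − 0.41) = 0.0077993
  iron oxide copper-gold: 0.285 × 0.81 × 0.29 × (1 − 0.44) = 0.03749
The unnormalized weights sum to 0.084461.
P(carbonatite | evidence) = 0.029239 / 0.084461 ≈ 0.346
P(porphyry copper | evidence) = 0.0052787 / 0.084461 ≈ 0.062
P(pegmatite | evidence) = 0.0046539 / 0.084461 ≈ 0.055
P(kimberlite pipe | evidence) = 0.0077993 / 0.084461 ≈ 0.092
P(iron oxide copper-gold | evidence) = 0.03749 / 0.084461 ≈ 0.444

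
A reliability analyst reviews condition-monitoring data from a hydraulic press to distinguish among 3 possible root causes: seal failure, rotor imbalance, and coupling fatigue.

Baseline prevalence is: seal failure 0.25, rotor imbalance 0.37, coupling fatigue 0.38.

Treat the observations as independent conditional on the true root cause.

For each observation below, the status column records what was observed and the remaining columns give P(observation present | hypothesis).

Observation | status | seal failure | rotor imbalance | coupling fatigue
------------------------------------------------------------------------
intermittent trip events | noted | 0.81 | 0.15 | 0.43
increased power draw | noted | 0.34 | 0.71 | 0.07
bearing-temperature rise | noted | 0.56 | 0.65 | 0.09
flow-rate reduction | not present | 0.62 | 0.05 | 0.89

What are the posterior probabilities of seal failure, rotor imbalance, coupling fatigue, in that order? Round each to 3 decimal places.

By Bayes' rule with conditional independence, the unnormalized weight for each hypothesis is prior × ∏ likelihoods (using 1 − P(present | H) for each absent observation):
  seal failure: 0.25 × 0.81 × 0.34 × 0.56 × (1 − 0.62) = 0.014651
  rotor imbalance: 0.37 × 0.15 × 0.71 × 0.65 × (1 − 0.05) = 0.024333
  coupling fatigue: 0.38 × 0.43 × 0.07 × 0.09 × (1 − 0.89) = 0.00011324
Normalizing constant Z = 0.014651 + 0.024333 + 0.00011324 = 0.039097.
P(seal failure | evidence) = 0.014651 / 0.039097 ≈ 0.375
P(rotor imbalance | evidence) = 0.024333 / 0.039097 ≈ 0.622
P(coupling fatigue | evidence) = 0.00011324 / 0.039097 ≈ 0.003

0.375, 0.622, 0.003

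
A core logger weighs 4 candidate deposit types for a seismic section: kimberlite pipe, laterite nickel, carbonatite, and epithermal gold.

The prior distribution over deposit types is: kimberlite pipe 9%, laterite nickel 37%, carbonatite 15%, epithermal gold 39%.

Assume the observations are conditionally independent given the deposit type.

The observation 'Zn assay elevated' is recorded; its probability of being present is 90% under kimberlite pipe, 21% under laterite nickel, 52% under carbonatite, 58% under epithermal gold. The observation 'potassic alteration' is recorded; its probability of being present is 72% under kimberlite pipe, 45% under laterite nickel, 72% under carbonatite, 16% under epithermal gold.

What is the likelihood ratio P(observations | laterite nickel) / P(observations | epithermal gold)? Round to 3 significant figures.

1.02

Take the product of per-observation likelihoods under each hypothesis, then divide.
  laterite nickel: 0.21 × 0.45 = 0.0945
  epithermal gold: 0.58 × 0.16 = 0.0928
Bayes factor = 0.0945 / 0.0928 ≈ 1.02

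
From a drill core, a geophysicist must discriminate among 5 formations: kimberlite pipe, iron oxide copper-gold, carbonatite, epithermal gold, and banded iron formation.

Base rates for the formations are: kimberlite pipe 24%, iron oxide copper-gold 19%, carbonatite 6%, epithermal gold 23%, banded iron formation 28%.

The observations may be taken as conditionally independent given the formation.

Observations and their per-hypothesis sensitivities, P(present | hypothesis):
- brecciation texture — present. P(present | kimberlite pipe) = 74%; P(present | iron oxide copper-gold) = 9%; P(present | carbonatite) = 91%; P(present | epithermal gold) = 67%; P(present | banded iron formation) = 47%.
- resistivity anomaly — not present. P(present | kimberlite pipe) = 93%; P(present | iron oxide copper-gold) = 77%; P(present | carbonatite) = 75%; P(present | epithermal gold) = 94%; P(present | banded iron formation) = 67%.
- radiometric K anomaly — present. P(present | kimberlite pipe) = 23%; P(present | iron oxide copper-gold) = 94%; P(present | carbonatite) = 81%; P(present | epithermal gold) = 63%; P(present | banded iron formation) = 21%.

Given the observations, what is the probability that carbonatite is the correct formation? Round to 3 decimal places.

0.340

Multiply each prior by the joint likelihood of the evidence pattern (using 1 − P(present | H) for each absent observation):
  kimberlite pipe: 0.24 × 0.74 × (1 − 0.93) × 0.23 = 0.0028594
  iron oxide copper-gold: 0.19 × 0.09 × (1 − 0.77) × 0.94 = 0.003697
  carbonatite: 0.06 × 0.91 × (1 − 0.75) × 0.81 = 0.011057
  epithermal gold: 0.23 × 0.67 × (1 − 0.94) × 0.63 = 0.005825
  banded iron formation: 0.28 × 0.47 × (1 − 0.67) × 0.21 = 0.0091199
The unnormalized weights sum to 0.032558.
P(carbonatite | evidence) = 0.011057 / 0.032558 ≈ 0.340.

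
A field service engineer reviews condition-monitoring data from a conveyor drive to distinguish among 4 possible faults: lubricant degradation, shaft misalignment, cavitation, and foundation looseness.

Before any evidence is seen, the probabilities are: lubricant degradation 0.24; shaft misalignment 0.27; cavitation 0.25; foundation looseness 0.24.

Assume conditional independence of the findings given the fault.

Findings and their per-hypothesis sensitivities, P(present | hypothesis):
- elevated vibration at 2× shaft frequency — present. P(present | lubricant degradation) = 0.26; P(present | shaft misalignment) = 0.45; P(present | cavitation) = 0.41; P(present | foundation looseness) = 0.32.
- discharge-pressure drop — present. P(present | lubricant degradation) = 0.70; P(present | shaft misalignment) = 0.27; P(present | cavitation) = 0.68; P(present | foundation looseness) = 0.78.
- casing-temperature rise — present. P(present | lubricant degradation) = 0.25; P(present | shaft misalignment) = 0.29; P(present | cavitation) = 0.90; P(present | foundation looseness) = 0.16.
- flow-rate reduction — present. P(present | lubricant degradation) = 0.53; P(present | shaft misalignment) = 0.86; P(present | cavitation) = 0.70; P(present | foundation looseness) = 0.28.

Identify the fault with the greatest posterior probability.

By Bayes' rule with conditional independence, the unnormalized weight for each hypothesis is prior × ∏ likelihoods:
  lubricant degradation: 0.24 × 0.26 × 0.70 × 0.25 × 0.53 = 0.0057876
  shaft misalignment: 0.27 × 0.45 × 0.27 × 0.29 × 0.86 = 0.0081816
  cavitation: 0.25 × 0.41 × 0.68 × 0.90 × 0.70 = 0.043911
  foundation looseness: 0.24 × 0.32 × 0.78 × 0.16 × 0.28 = 0.0026837
The unnormalized weights sum to 0.060564.
P(lubricant degradation | evidence) ≈ 0.0057876 / 0.060564 ≈ 0.096
P(shaft misalignment | evidence) ≈ 0.0081816 / 0.060564 ≈ 0.135
P(cavitation | evidence) ≈ 0.043911 / 0.060564 ≈ 0.725
P(foundation looseness | evidence) ≈ 0.0026837 / 0.060564 ≈ 0.044
The largest is 0.725, so cavitation is most probable.

cavitation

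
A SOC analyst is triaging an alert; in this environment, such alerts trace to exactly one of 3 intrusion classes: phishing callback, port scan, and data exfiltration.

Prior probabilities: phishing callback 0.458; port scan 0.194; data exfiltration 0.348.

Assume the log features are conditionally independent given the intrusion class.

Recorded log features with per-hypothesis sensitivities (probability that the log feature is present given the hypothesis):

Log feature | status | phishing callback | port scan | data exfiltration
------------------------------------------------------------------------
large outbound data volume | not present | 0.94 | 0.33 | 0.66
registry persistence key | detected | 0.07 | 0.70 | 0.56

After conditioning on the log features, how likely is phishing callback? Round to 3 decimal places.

0.012

By Bayes' rule with conditional independence, the unnormalized weight for each hypothesis is prior × ∏ likelihoods (using 1 − P(present | H) for each absent log feature):
  phishing callback: 0.458 × (1 − 0.94) × 0.07 = 0.0019236
  port scan: 0.194 × (1 − 0.33) × 0.70 = 0.090986
  data exfiltration: 0.348 × (1 − 0.66) × 0.56 = 0.066259
Normalizing constant Z = 0.0019236 + 0.090986 + 0.066259 = 0.15917.
P(phishing callback | evidence) = 0.0019236 / 0.15917 ≈ 0.012.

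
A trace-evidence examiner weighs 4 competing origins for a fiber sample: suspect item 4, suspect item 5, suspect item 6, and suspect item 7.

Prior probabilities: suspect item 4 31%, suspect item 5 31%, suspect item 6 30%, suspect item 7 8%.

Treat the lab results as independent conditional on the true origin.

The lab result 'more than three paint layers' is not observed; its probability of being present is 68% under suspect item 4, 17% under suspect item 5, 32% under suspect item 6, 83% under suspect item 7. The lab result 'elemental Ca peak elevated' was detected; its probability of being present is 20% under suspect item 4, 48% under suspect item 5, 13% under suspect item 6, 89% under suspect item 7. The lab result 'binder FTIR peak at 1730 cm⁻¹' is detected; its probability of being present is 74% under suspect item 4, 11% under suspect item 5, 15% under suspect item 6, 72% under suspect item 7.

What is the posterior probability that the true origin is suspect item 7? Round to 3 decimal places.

By Bayes' rule with conditional independence, the unnormalized weight for each hypothesis is prior × ∏ likelihoods (using 1 − P(present | H) for each absent lab result):
  suspect item 4: 0.31 × (1 − 0.68) × 0.20 × 0.74 = 0.014682
  suspect item 5: 0.31 × (1 − 0.17) × 0.48 × 0.11 = 0.013585
  suspect item 6: 0.30 × (1 − 0.32) × 0.13 × 0.15 = 0.003978
  suspect item 7: 0.08 × (1 − 0.83) × 0.89 × 0.72 = 0.0087149
Marginal likelihood of the evidence = 0.04096.
P(suspect item 7 | evidence) = 0.0087149 / 0.04096 ≈ 0.213.

0.213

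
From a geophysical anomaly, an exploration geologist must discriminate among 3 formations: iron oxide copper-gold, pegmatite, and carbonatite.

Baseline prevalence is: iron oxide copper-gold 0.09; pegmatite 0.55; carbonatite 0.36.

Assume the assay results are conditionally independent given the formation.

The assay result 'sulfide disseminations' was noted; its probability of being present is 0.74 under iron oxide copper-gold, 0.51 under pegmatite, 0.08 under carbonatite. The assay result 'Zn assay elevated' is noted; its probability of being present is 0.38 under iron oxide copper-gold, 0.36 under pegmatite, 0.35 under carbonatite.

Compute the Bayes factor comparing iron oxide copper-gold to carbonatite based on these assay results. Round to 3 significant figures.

Take the product of per-assay result likelihoods under each hypothesis, then divide.
  iron oxide copper-gold: 0.74 × 0.38 = 0.2812
  carbonatite: 0.08 × 0.35 = 0.028
Bayes factor = 0.2812 / 0.028 ≈ 10.0

10.0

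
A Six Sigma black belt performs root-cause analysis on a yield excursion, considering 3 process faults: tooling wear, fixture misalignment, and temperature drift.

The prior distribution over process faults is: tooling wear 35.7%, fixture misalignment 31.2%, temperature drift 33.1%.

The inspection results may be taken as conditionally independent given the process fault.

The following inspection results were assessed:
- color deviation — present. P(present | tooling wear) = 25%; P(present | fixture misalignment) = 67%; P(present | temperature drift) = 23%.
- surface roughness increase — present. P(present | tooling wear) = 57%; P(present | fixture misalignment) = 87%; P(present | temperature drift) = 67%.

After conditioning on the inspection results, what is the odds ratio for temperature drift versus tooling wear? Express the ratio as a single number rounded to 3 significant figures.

1.00

The normalizing constant cancels in an odds ratio, so compute prior × likelihood for the two hypotheses only:
  temperature drift: 0.331 × 0.23 × 0.67 = 0.051007
  tooling wear: 0.357 × 0.25 × 0.57 = 0.050872
Posterior odds = 0.051007 / 0.050872 ≈ 1.00.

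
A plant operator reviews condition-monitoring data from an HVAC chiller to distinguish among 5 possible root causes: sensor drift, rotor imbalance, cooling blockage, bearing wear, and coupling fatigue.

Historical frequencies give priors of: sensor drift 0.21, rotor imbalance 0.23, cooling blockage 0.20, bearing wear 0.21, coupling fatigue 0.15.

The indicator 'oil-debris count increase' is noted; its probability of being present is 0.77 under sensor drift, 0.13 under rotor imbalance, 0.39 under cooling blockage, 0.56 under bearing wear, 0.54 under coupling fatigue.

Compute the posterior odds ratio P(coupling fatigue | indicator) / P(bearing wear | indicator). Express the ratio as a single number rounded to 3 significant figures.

Posterior odds equal prior odds times the likelihood ratio; only the two competing hypotheses matter.
  coupling fatigue: 0.15 × 0.54 = 0.081
  bearing wear: 0.21 × 0.56 = 0.1176
Odds(coupling fatigue : bearing wear) = 0.081 / 0.1176 ≈ 0.689.

0.689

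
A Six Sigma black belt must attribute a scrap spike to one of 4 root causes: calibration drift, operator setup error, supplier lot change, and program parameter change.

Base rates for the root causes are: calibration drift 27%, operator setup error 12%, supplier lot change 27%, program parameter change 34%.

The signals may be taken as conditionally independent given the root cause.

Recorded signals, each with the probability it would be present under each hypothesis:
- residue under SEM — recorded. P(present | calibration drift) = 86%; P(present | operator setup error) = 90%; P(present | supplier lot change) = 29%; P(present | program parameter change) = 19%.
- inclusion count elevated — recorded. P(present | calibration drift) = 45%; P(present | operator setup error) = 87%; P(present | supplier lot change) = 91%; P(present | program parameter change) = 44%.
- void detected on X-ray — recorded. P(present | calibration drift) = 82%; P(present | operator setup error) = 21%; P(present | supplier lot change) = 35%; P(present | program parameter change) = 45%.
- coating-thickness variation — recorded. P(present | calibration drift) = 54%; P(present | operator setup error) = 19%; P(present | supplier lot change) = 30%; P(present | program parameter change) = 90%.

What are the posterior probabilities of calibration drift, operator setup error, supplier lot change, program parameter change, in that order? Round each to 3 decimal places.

By Bayes' rule with conditional independence, the unnormalized weight for each hypothesis is prior × ∏ likelihoods:
  calibration drift: 0.27 × 0.86 × 0.45 × 0.82 × 0.54 = 0.046268
  operator setup error: 0.12 × 0.90 × 0.87 × 0.21 × 0.19 = 0.003749
  supplier lot change: 0.27 × 0.29 × 0.91 × 0.35 × 0.30 = 0.0074816
  program parameter change: 0.34 × 0.19 × 0.44 × 0.45 × 0.90 = 0.011512
Marginal likelihood of the evidence = 0.06901.
P(calibration drift | evidence) = 0.046268 / 0.06901 ≈ 0.670
P(operator setup error | evidence) = 0.003749 / 0.06901 ≈ 0.054
P(supplier lot change | evidence) = 0.0074816 / 0.06901 ≈ 0.108
P(program parameter change | evidence) = 0.011512 / 0.06901 ≈ 0.167

0.670, 0.054, 0.108, 0.167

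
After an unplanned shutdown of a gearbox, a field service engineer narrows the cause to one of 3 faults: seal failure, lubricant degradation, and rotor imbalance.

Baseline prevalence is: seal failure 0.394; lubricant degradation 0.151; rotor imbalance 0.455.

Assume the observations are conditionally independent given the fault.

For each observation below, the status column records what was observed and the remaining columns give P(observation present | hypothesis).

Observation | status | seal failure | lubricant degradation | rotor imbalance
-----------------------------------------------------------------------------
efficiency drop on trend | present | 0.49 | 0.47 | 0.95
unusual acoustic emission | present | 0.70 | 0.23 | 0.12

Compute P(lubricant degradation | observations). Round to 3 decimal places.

Multiply each prior by the joint likelihood of the evidence pattern:
  seal failure: 0.394 × 0.49 × 0.70 = 0.13514
  lubricant degradation: 0.151 × 0.47 × 0.23 = 0.016323
  rotor imbalance: 0.455 × 0.95 × 0.12 = 0.05187
Normalizing constant Z = 0.13514 + 0.016323 + 0.05187 = 0.20334.
P(lubricant degradation | evidence) = 0.016323 / 0.20334 ≈ 0.080.

0.080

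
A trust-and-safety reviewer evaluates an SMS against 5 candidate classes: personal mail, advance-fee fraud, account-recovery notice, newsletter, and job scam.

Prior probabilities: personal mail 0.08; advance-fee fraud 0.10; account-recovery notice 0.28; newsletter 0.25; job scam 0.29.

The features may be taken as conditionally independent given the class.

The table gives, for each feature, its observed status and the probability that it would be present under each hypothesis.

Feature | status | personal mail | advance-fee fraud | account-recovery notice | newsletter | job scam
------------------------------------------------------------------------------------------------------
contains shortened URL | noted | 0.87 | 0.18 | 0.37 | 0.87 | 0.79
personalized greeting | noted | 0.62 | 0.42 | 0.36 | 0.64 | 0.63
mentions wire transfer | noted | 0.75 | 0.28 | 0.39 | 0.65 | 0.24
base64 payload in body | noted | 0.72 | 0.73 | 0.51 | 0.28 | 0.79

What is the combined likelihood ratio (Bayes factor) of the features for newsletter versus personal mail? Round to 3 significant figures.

Take the product of per-feature likelihoods under each hypothesis, then divide.
  newsletter: 0.87 × 0.64 × 0.65 × 0.28 = 0.10134
  personal mail: 0.87 × 0.62 × 0.75 × 0.72 = 0.29128
Bayes factor = 0.10134 / 0.29128 ≈ 0.348

0.348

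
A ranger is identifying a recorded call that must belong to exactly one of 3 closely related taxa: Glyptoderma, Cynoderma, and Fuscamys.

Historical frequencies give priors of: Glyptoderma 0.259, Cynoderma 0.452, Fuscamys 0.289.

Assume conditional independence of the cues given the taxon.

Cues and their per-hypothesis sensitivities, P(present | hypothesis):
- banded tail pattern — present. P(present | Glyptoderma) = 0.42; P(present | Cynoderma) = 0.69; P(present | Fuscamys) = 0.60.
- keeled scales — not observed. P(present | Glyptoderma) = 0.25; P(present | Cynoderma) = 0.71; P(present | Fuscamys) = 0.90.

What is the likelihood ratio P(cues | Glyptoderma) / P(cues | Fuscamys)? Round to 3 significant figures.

5.25

Take the product of per-cue likelihoods under each hypothesis (using 1 − P(present | H) for each absent cue), then divide.
  Glyptoderma: 0.42 × (1 − 0.25) = 0.315
  Fuscamys: 0.60 × (1 − 0.90) = 0.06
Bayes factor = 0.315 / 0.06 ≈ 5.25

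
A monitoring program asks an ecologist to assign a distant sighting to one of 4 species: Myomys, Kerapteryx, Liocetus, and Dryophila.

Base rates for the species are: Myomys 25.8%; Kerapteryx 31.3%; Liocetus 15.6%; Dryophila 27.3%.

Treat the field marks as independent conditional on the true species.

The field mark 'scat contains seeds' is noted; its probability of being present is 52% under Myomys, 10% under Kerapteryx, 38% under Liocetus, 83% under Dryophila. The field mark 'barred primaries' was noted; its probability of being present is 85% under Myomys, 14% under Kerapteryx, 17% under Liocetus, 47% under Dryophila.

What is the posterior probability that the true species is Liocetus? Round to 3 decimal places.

Multiply each prior by the joint likelihood of the field mark pattern:
  Myomys: 0.258 × 0.52 × 0.85 = 0.11404
  Kerapteryx: 0.313 × 0.10 × 0.14 = 0.004382
  Liocetus: 0.156 × 0.38 × 0.17 = 0.010078
  Dryophila: 0.273 × 0.83 × 0.47 = 0.1065
The unnormalized weights sum to 0.23499.
P(Liocetus | evidence) = 0.010078 / 0.23499 ≈ 0.043.

0.043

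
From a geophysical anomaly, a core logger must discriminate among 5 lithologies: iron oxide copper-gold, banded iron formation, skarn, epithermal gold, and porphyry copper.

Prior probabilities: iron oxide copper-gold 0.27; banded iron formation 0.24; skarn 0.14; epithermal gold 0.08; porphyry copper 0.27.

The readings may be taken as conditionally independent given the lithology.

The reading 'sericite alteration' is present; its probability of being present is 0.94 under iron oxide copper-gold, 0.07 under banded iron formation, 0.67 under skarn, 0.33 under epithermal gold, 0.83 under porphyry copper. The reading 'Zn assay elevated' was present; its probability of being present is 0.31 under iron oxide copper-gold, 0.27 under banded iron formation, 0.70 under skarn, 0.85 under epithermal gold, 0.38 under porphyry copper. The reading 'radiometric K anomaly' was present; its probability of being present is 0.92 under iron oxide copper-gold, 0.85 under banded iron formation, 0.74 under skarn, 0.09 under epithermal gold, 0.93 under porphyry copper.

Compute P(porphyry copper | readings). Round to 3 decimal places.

Multiply each prior by the joint likelihood of the reading pattern:
  iron oxide copper-gold: 0.27 × 0.94 × 0.31 × 0.92 = 0.072384
  banded iron formation: 0.24 × 0.07 × 0.27 × 0.85 = 0.0038556
  skarn: 0.14 × 0.67 × 0.70 × 0.74 = 0.048588
  epithermal gold: 0.08 × 0.33 × 0.85 × 0.09 = 0.0020196
  porphyry copper: 0.27 × 0.83 × 0.38 × 0.93 = 0.079197
The unnormalized weights sum to 0.20604.
P(porphyry copper | evidence) = 0.079197 / 0.20604 ≈ 0.384.

0.384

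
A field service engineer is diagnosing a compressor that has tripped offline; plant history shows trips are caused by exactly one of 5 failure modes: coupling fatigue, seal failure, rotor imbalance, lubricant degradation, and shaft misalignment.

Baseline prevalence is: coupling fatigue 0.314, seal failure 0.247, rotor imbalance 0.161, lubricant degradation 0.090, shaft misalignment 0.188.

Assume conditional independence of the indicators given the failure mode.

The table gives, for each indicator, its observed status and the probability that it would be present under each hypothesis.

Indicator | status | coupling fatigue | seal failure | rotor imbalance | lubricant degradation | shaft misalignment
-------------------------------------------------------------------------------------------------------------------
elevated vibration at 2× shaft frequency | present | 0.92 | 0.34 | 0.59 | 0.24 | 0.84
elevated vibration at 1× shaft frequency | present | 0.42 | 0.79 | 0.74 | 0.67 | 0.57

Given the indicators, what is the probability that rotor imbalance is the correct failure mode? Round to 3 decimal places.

0.194

Multiply each prior by the joint likelihood of the indicator pattern:
  coupling fatigue: 0.314 × 0.92 × 0.42 = 0.12133
  seal failure: 0.247 × 0.34 × 0.79 = 0.066344
  rotor imbalance: 0.161 × 0.59 × 0.74 = 0.070293
  lubricant degradation: 0.090 × 0.24 × 0.67 = 0.014472
  shaft misalignment: 0.188 × 0.84 × 0.57 = 0.090014
The unnormalized weights sum to 0.36245.
P(rotor imbalance | evidence) = 0.070293 / 0.36245 ≈ 0.194.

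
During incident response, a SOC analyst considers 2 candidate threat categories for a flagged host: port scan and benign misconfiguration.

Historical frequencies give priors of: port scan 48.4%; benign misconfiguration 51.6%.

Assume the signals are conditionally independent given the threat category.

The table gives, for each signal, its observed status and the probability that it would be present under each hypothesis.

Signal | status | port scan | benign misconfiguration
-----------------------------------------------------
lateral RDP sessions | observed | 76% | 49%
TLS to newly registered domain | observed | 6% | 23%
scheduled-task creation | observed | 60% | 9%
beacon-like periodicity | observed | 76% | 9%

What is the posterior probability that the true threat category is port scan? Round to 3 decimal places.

0.955

By Bayes' rule with conditional independence, the unnormalized weight for each hypothesis is prior × ∏ likelihoods:
  port scan: 0.484 × 0.76 × 0.06 × 0.60 × 0.76 = 0.010064
  benign misconfiguration: 0.516 × 0.49 × 0.23 × 0.09 × 0.09 = 0.00047104
Normalizing constant Z = 0.010064 + 0.00047104 = 0.010535.
P(port scan | evidence) = 0.010064 / 0.010535 ≈ 0.955.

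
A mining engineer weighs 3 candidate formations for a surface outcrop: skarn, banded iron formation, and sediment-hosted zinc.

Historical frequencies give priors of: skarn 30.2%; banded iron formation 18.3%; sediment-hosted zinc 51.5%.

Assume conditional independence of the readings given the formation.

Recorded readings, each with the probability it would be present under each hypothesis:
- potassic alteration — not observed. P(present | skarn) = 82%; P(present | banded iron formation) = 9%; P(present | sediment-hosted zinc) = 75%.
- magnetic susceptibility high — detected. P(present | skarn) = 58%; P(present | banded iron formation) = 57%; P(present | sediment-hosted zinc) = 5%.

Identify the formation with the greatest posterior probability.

Multiply each prior by the joint likelihood of the reading pattern (using 1 − P(present | H) for each absent reading):
  skarn: 0.302 × (1 − 0.82) × 0.58 = 0.031529
  banded iron formation: 0.183 × (1 − 0.09) × 0.57 = 0.094922
  sediment-hosted zinc: 0.515 × (1 − 0.75) × 0.05 = 0.0064375
The unnormalized weights sum to 0.13289.
P(skarn | evidence) ≈ 0.031529 / 0.13289 ≈ 0.237
P(banded iron formation | evidence) ≈ 0.094922 / 0.13289 ≈ 0.714
P(sediment-hosted zinc | evidence) ≈ 0.0064375 / 0.13289 ≈ 0.048
The largest is 0.714, so banded iron formation is most probable.

banded iron formation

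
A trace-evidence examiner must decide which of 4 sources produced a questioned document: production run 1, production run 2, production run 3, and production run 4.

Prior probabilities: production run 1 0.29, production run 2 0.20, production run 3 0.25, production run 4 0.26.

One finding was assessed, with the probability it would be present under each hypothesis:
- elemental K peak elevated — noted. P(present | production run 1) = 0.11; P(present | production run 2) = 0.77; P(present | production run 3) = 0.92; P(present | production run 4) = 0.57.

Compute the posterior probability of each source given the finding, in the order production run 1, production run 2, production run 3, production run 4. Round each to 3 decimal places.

0.057, 0.273, 0.408, 0.263

For each hypothesis, the unnormalized posterior weight is prior × likelihood:
  production run 1: 0.29 × 0.11 = 0.0319
  production run 2: 0.20 × 0.77 = 0.154
  production run 3: 0.25 × 0.92 = 0.23
  production run 4: 0.26 × 0.57 = 0.1482
The unnormalized weights sum to 0.5641.
P(production run 1 | evidence) = 0.0319 / 0.5641 ≈ 0.057
P(production run 2 | evidence) = 0.154 / 0.5641 ≈ 0.273
P(production run 3 | evidence) = 0.23 / 0.5641 ≈ 0.408
P(production run 4 | evidence) = 0.1482 / 0.5641 ≈ 0.263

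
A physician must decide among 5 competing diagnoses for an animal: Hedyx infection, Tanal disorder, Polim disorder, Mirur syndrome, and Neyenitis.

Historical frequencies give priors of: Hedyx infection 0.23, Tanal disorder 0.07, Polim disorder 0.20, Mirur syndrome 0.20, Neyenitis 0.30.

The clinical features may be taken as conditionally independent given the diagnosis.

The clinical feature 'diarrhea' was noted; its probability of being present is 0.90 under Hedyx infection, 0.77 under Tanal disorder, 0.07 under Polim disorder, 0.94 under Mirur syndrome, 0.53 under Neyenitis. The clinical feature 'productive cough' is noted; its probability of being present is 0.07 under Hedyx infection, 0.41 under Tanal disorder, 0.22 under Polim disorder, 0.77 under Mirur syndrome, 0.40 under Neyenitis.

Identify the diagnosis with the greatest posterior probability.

By Bayes' rule with conditional independence, the unnormalized weight for each hypothesis is prior × ∏ likelihoods:
  Hedyx infection: 0.23 × 0.90 × 0.07 = 0.01449
  Tanal disorder: 0.07 × 0.77 × 0.41 = 0.022099
  Polim disorder: 0.20 × 0.07 × 0.22 = 0.00308
  Mirur syndrome: 0.20 × 0.94 × 0.77 = 0.14476
  Neyenitis: 0.30 × 0.53 × 0.40 = 0.0636
Marginal likelihood of the evidence = 0.24803.
P(Hedyx infection | evidence) ≈ 0.01449 / 0.24803 ≈ 0.058
P(Tanal disorder | evidence) ≈ 0.022099 / 0.24803 ≈ 0.089
P(Polim disorder | evidence) ≈ 0.00308 / 0.24803 ≈ 0.012
P(Mirur syndrome | evidence) ≈ 0.14476 / 0.24803 ≈ 0.584
P(Neyenitis | evidence) ≈ 0.0636 / 0.24803 ≈ 0.256
The largest is 0.584, so Mirur syndrome is most probable.

Mirur syndrome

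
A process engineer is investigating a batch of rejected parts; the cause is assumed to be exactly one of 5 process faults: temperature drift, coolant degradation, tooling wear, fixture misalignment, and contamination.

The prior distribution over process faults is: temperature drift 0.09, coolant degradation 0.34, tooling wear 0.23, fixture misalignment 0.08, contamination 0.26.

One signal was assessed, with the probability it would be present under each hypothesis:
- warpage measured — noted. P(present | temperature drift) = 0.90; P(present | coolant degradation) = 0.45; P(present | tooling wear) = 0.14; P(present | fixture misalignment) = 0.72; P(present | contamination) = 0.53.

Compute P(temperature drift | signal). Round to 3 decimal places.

0.175

For each hypothesis, the unnormalized posterior weight is prior × likelihood:
  temperature drift: 0.09 × 0.90 = 0.081
  coolant degradation: 0.34 × 0.45 = 0.153
  tooling wear: 0.23 × 0.14 = 0.0322
  fixture misalignment: 0.08 × 0.72 = 0.0576
  contamination: 0.26 × 0.53 = 0.1378
The unnormalized weights sum to 0.4616.
P(temperature drift | evidence) = 0.081 / 0.4616 ≈ 0.175.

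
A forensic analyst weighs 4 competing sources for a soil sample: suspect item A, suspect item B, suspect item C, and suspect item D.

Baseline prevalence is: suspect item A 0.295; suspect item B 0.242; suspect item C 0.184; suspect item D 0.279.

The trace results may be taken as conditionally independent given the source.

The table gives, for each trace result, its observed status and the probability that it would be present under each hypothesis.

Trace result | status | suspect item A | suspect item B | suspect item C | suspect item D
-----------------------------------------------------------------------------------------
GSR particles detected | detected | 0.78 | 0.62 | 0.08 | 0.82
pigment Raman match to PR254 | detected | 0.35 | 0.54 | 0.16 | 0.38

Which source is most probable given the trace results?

suspect item D

By Bayes' rule with conditional independence, the unnormalized weight for each hypothesis is prior × ∏ likelihoods:
  suspect item A: 0.295 × 0.78 × 0.35 = 0.080535
  suspect item B: 0.242 × 0.62 × 0.54 = 0.081022
  suspect item C: 0.184 × 0.08 × 0.16 = 0.0023552
  suspect item D: 0.279 × 0.82 × 0.38 = 0.086936
The unnormalized weights sum to 0.25085.
P(suspect item A | evidence) ≈ 0.080535 / 0.25085 ≈ 0.321
P(suspect item B | evidence) ≈ 0.081022 / 0.25085 ≈ 0.323
P(suspect item C | evidence) ≈ 0.0023552 / 0.25085 ≈ 0.009
P(suspect item D | evidence) ≈ 0.086936 / 0.25085 ≈ 0.347
The largest is 0.347, so suspect item D is most probable.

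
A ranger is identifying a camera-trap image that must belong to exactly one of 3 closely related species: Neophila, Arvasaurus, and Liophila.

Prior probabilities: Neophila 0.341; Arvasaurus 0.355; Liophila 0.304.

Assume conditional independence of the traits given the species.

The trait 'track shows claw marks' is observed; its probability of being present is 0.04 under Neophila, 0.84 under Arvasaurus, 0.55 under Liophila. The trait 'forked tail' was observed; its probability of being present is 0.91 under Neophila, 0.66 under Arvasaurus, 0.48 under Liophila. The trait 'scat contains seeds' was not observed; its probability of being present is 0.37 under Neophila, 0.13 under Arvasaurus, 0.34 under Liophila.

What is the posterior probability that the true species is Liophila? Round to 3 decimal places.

Multiply each prior by the joint likelihood of the trait pattern (using 1 − P(present | H) for each absent trait):
  Neophila: 0.341 × 0.04 × 0.91 × (1 − 0.37) = 0.0078198
  Arvasaurus: 0.355 × 0.84 × 0.66 × (1 − 0.13) = 0.17123
  Liophila: 0.304 × 0.55 × 0.48 × (1 − 0.34) = 0.052969
Normalizing constant Z = 0.0078198 + 0.17123 + 0.052969 = 0.23202.
P(Liophila | evidence) = 0.052969 / 0.23202 ≈ 0.228.

0.228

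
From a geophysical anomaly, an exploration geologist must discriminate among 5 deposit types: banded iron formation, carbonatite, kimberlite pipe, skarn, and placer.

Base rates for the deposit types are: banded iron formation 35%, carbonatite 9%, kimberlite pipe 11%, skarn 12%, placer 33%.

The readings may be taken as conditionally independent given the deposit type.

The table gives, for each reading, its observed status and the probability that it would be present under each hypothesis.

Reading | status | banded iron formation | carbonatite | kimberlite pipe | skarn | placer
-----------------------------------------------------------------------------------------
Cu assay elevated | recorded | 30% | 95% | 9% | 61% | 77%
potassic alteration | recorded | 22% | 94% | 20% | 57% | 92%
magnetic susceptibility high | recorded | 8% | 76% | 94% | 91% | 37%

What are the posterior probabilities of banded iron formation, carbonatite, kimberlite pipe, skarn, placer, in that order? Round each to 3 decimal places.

0.010, 0.323, 0.010, 0.201, 0.457

Multiply each prior by the joint likelihood of the reading pattern:
  banded iron formation: 0.35 × 0.30 × 0.22 × 0.08 = 0.001848
  carbonatite: 0.09 × 0.95 × 0.94 × 0.76 = 0.061081
  kimberlite pipe: 0.11 × 0.09 × 0.20 × 0.94 = 0.0018612
  skarn: 0.12 × 0.61 × 0.57 × 0.91 = 0.037969
  placer: 0.33 × 0.77 × 0.92 × 0.37 = 0.086496
Normalizing constant Z = 0.001848 + 0.061081 + 0.0018612 + 0.037969 + 0.086496 = 0.18925.
P(banded iron formation | evidence) = 0.001848 / 0.18925 ≈ 0.010
P(carbonatite | evidence) = 0.061081 / 0.18925 ≈ 0.323
P(kimberlite pipe | evidence) = 0.0018612 / 0.18925 ≈ 0.010
P(skarn | evidence) = 0.037969 / 0.18925 ≈ 0.201
P(placer | evidence) = 0.086496 / 0.18925 ≈ 0.457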